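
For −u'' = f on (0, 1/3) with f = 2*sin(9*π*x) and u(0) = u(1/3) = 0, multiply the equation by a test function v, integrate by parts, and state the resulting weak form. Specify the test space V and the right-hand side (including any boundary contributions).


V = H^1_0(0, 1/3) (so v(0) = v(1/3) = 0); weak form: ∫_0^1/3 u'v' dx = ∫_0^1/3 (2*sin(9*π*x)) v dx for all v ∈ V.

Multiply both sides by a test function v and integrate from 0 to 1/3:
  ∫_0^1/3 −u''(x) v(x) dx = ∫_0^1/3 f(x) v(x) dx.
Integrate the LHS by parts once:
  ∫_0^1/3 −u'' v dx = −[u'(x) v(x)]_0^1/3 + ∫_0^1/3 u'(x) v'(x) dx.
Thus ∫_0^1/3 u'(x) v'(x) dx = ∫_0^1/3 f(x) v(x) dx + [u'(x) v(x)]_0^1/3.
Choose V so that boundary terms are either known or forced to vanish.
u is Dirichlet: u(0) = u(1/3) = 0. Let V = H^1_0(0, 1/3); then v(0) = v(1/3) = 0, and [u' v]_0^1/3 = 0.
Weak formulation: find u (satisfying any essential BC) such that ∫_0^1/3 u'(x) v'(x) dx = ∫_0^1/3 f v dx for all v ∈ V.
Substituting f(x) = 2*sin(9*π*x), the right-hand side is ∫_0^1/3 (2*sin(9*π*x)) v dx.


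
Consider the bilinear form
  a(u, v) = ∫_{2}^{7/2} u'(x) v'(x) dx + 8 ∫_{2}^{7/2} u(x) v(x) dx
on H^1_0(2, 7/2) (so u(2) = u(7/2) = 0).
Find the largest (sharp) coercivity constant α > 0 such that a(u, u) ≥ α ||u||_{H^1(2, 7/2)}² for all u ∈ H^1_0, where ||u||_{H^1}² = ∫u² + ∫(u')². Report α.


α = 1

Coercivity of a(·,·) on H^1_0(2, 7/2) means a(u, u) ≥ α ||u||_{H^1}² for every u ∈ H^1_0.
The interval has length L = 3/2, and Poincaré/coercivity depend only on L. Here a(u, u) = ∫(u')² + (8)·∫u².
Here c = 8 ≥ 1, so a(u,u) = ∫(u')² + c∫u² ≥ ∫(u')² + ∫u² = ||u||_{H^1}², i.e. α = 1 works. No larger α is possible: a(u,u) ≥ α||u||_{H^1}² means (1−α)∫(u')² ≥ (α−c)∫u², and for the modes u_n = sin(nπ(x−x₀)/L) (x₀ the left endpoint) one has ∫u_n²/∫(u_n')² = (L/(nπ))² → 0, so a(u_n,u_n)/||u_n||_{H^1}² → 1. Hence the optimal constant is α = 1.
Therefore α = 1.


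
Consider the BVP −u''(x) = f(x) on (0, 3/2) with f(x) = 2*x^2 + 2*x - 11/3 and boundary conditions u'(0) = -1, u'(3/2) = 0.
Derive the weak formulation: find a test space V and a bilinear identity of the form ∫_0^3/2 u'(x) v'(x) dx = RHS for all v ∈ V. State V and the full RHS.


V = H^1(0, 3/2) (v unrestricted at boundary; u is determined up to an additive constant); weak form: ∫_0^3/2 u'v' dx = ∫_0^3/2 (2*x^2 + 2*x - 11/3) v dx + v(0) for all v ∈ V.

Multiply both sides by a test function v and integrate from 0 to 3/2:
  ∫_0^3/2 −u''(x) v(x) dx = ∫_0^3/2 f(x) v(x) dx.
Integrate the LHS by parts once:
  ∫_0^3/2 −u'' v dx = −[u'(x) v(x)]_0^3/2 + ∫_0^3/2 u'(x) v'(x) dx.
Thus ∫_0^3/2 u'(x) v'(x) dx = ∫_0^3/2 f(x) v(x) dx + [u'(x) v(x)]_0^3/2.
Choose V so that boundary terms are either known or forced to vanish.
u has inhomogeneous Neumann u'(0) = -1, u'(3/2) = 0. [u' v]_0^3/2 = (0)·v(3/2) − (-1)·v(0) = v(0). Take V = H^1(0, 3/2); boundary term becomes part of RHS.
Weak formulation: find u (satisfying any essential BC) such that ∫_0^3/2 u'(x) v'(x) dx = ∫_0^3/2 f v dx + v(0) for all v ∈ V (Neumann data are natural BCs: they enter the RHS as boundary terms).
Substituting f(x) = 2*x^2 + 2*x - 11/3, the right-hand side is ∫_0^3/2 (2*x^2 + 2*x - 11/3) v dx + v(0).
Compatibility check (pure Neumann): taking v ≡ 1 ∈ V gives 0 = ∫_0^3/2 f dx + (0) − (-1), i.e. ∫_0^3/2 f dx must equal u'(0) − u'(3/2) = -1. Indeed ∫_0^3/2 (2*x^2 + 2*x - 11/3) dx = -1, so the data are compatible. The solution is then unique only up to an additive constant (fix it e.g. by requiring ∫_0^3/2 u dx = 0).


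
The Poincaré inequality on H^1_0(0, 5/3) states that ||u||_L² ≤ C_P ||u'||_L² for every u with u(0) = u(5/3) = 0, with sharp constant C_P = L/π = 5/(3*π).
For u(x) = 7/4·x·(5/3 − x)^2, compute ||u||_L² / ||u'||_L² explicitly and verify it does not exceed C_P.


||u||_L² / ||u'||_L² = 5*sqrt(14)/42 < C_P = 5/(3*π).

u(x) = 7/4·x·(5/3 − x)^2, so u'(x) = 21*x^2/4 - 35*x/3 + 175/36.
u(x) = 7/4·x·(5/3 − x)^2 vanishes at x = 0 and x = 5/3, so u ∈ H^1_0(0, 5/3). Differentiate via the product rule and integrate the resulting polynomials term by term.
  ∫_0^5/3 u² dx = ∫_0^5/3 (49*x^6/16 - 245*x^5/12 + 1225*x^4/24 - 6125*x^3/108 + 30625*x^2/1296) dx. Term by term:
    ∫_0^5/3 49*x^6/16 dx = 546875/34992;  ∫_0^5/3 -245*x^5/12 dx = -3828125/52488;  ∫_0^5/3 1225*x^4/24 dx = 765625/5832;
    ∫_0^5/3 -6125*x^3/108 dx = -3828125/34992;  ∫_0^5/3 30625*x^2/1296 dx = 3828125/104976.
  Sum: 546875/34992 − 3828125/52488 + 765625/5832 − 3828125/34992 + 3828125/104976 = 109375/104976.
  ∫_0^5/3 (u')² dx = ∫_0^5/3 (441*x^4/16 - 245*x^3/2 + 13475*x^2/72 - 6125*x/54 + 30625/1296) dx. Term by term:
    ∫_0^5/3 441*x^4/16 dx = 30625/432;  ∫_0^5/3 -245*x^3/2 dx = -153125/648;  ∫_0^5/3 13475*x^2/72 dx = 1684375/5832;
    ∫_0^5/3 -6125*x/54 dx = -153125/972;  ∫_0^5/3 30625/1296 dx = 153125/3888.
  Sum: 30625/432 − 153125/648 + 1684375/5832 − 153125/972 + 153125/3888 = 30625/5832.
∫_0^5/3 u² dx = 109375/104976, so ||u||_L² = 125*sqrt(7)/324.
∫_0^5/3 (u')² dx = 30625/5832, so ||u'||_L² = 175*sqrt(2)/108.
Ratio ||u||_L² / ||u'||_L² = 5*sqrt(14)/42.
Sharp Poincaré constant on H^1_0(0, 5/3) is C_P = L/π = 5/(3*π), achieved by sin(3*π/5·x).
A polynomial bump cannot attain the sharp Poincaré constant (only the first sine eigenfunction does), so the ratio is strictly less than C_P, consistent with ||u||_L² ≤ C_P ||u'||_L².


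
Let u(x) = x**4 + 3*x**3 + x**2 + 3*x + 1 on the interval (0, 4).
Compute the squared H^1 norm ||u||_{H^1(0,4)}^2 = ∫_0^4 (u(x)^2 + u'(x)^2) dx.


||u||_{H^1}^2 = 72213416/315

The H^1 norm (squared) on an interval (0, L) is
  ||u||_{H^1}^2 = ∫_0^L u(x)^2 dx + ∫_0^L u'(x)^2 dx.
Compute u'(x) = 4*x**3 + 9*x**2 + 2*x + 3.
Then u(x)^2 = x**8 + 6*x**7 + 11*x**6 + 12*x**5 + 21*x**4 + 12*x**3 + 11*x**2 + 6*x + 1 and u'(x)^2 = 16*x**6 + 72*x**5 + 97*x**4 + 60*x**3 + 58*x**2 + 12*x + 9.
Integrate each monomial from 0 to 4 using ∫_0^4 c·x^n dx = c·4^(n+1)/(n+1):
  ∫_0^4 u(x)^2 dx = ∫_0^4 (x^8 + 6*x^7 + 11*x^6 + 12*x^5 + 21*x^4 + 12*x^3 + 11*x^2 + 6*x + 1) dx. Term by term:
    ∫_0^4 x^8 dx = 262144/9;  ∫_0^4 6*x^7 dx = 49152;  ∫_0^4 11*x^6 dx = 180224/7;
    ∫_0^4 12*x^5 dx = 8192;  ∫_0^4 21*x^4 dx = 21504/5;  ∫_0^4 12*x^3 dx = 768;
    ∫_0^4 11*x^2 dx = 704/3;  ∫_0^4 6*x dx = 48;  ∫_0^4 1 dx = 4.
  Sum: 262144/9 + 49152 + 180224/7 + 8192 + 21504/5 + 768 + 704/3 + 48 + 4 = 37035452/315.
  ∫_0^4 u'(x)^2 dx = ∫_0^4 (16*x^6 + 72*x^5 + 97*x^4 + 60*x^3 + 58*x^2 + 12*x + 9) dx. Term by term:
    ∫_0^4 16*x^6 dx = 262144/7;  ∫_0^4 72*x^5 dx = 49152;  ∫_0^4 97*x^4 dx = 99328/5;
    ∫_0^4 60*x^3 dx = 3840;  ∫_0^4 58*x^2 dx = 3712/3;  ∫_0^4 12*x dx = 96;
    ∫_0^4 9 dx = 36.
  Sum: 262144/7 + 49152 + 99328/5 + 3840 + 3712/3 + 96 + 36 = 11725988/105.
Adding: ||u||_{H^1}^2 = 37035452/315 + 11725988/105 = 72213416/315.


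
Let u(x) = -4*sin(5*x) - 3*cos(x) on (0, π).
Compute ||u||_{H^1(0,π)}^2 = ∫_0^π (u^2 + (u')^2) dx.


||u||_{H^1(0,π)}^2 = 217*π

u'(x) = 3*sin(x) - 20*cos(5*x).
Expand u² and (u')² and integrate term by term on (0, π), using: for integers n ≥ 1, ∫_0^π sin²(nx) dx = ∫_0^π cos²(nx) dx = π/2; for n ≠ n', ∫_0^π sin(nx)sin(n'x) dx = ∫_0^π cos(nx)cos(n'x) dx = 0; and by product-to-sum, ∫_0^π sin(nx)cos(n'x) dx = ½∫_0^π [sin((n+n')x) + sin((n−n')x)] dx, which is 0 when n+n' is even and 2n/(n²−n'²) when n+n' is odd (it need not vanish on (0, π)).
  u² squared terms: (-4)²·∫sin(5x)² dx = 16·π/2 = 8*π;  (-3)²·∫cos(x)² dx = 9·π/2 = 9*π/2.
  u² cross terms: 2·(-4)·(-3)·∫sin(5x)·cos(x) dx = 24·(0) = 0.
  So ∫_0^π u² dx = 8*π + 9*π/2 + 0 = 25*π/2.
  (u')² squared terms: (-20)²·∫cos(5x)² dx = 400·π/2 = 200*π;  (3)²·∫sin(x)² dx = 9·π/2 = 9*π/2.
  (u')² cross terms: 2·(-20)·(3)·∫cos(5x)·sin(x) dx = -120·(0) = 0.
  So ∫_0^π (u')² dx = 200*π + 9*π/2 + 0 = 409*π/2.
||u||_{H^1}^2 = (25*π/2) + (409*π/2) = 217*π.


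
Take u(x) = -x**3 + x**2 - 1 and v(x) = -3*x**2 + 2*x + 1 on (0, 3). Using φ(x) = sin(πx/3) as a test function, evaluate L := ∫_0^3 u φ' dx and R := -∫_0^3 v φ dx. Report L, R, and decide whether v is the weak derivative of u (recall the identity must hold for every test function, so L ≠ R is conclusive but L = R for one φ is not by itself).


LHS = -324/π^3 + 63/π, RHS = -324/π^3 + 57/π. No, v is not the weak derivative of u.

u(x) = -x**3 + x**2 - 1, classical derivative u'(x) = -3*x**2 + 2*x.
φ(x) = sin(πx/3), so φ'(x) = π*cos(π*x/3)/3.
Note φ(0) = φ(3) = 0, so the boundary term u·φ vanishes.
LHS = ∫_0^3 u(x) φ'(x) dx = ∫_0^3 (-π*x^3*cos(π*x/3)/3 + π*x^2*cos(π*x/3)/3 - π*cos(π*x/3)/3) dx. Term by term:
  ∫_0^3 -π*cos(π*x/3)/3 dx = 0;  ∫_0^3 -π*x^3*cos(π*x/3)/3 dx = -324/π^3 + 81/π;  ∫_0^3 π*x^2*cos(π*x/3)/3 dx = -18/π.
Sum: 0 + -324/π^3 + 81/π − 18/π = -324/π^3 + 63/π.
So LHS = -324/π^3 + 63/π.
∫_0^3 v(x) φ(x) dx = ∫_0^3 (-3*x^2*sin(π*x/3) + 2*x*sin(π*x/3) + sin(π*x/3)) dx. Term by term:
  ∫_0^3 -3*x^2*sin(π*x/3) dx = -81/π + 324/π^3;  ∫_0^3 2*x*sin(π*x/3) dx = 18/π;  ∫_0^3 sin(π*x/3) dx = 6/π.
Sum: -81/π + 324/π^3 + 18/π + 6/π = -57/π + 324/π^3.
So RHS = -∫_0^3 v(x) φ(x) dx = -324/π^3 + 57/π.
LHS − RHS = 6/π ≠ 0, so the identity fails.
(For a valid weak derivative the identity must hold for EVERY test function, in particular this one. The failure shows v is NOT the weak derivative of u.)
Correct weak derivative would be u'(x) = -3*x**2 + 2*x.


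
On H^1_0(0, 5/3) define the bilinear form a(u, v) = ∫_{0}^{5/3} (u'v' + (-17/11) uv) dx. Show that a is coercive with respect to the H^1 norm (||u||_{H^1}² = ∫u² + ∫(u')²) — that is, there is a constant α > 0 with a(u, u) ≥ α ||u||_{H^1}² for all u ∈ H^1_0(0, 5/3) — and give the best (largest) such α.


α = (-425 + 99*π^2)/(11*(25 + 9*π^2))

Coercivity of a(·,·) on H^1_0(0, 5/3) means a(u, u) ≥ α ||u||_{H^1}² for every u ∈ H^1_0.
The interval has length L = 5/3, and Poincaré/coercivity depend only on L. Here a(u, u) = ∫(u')² + (-17/11)·∫u².
Here c = -17/11 < 0 with |c| < (π/L)² = 9*π^2/25, so coercivity still holds. The condition a(u,u) ≥ α||u||_{H^1}² reads (1−α)∫(u')² ≥ (α−c)∫u². Any admissible α is ≤ 1 (rapidly oscillating u have ∫u²/∫(u')² → 0), and α = 1 would force 0 ≥ (1−c)∫u², impossible since c < 1; so 1−α > 0. By the sharp Poincaré inequality on H^1_0 of an interval of length L, ∫(u')² ≥ (π/L)²∫u² with equality for the first sine mode sin(π(x−x₀)/L) (x₀ the left endpoint), so the inequality holds for all u iff (1−α)(π/L)² ≥ α − c, i.e. α ≤ ((π/L)² + c)/((π/L)² + 1) = (1 + c(L/π)²)/(1 + (L/π)²). (Direct route, valid since c ≤ 0: Poincaré gives c∫u² ≥ c(L/π)²∫(u')², so a(u,u) ≥ (1 + c(L/π)²)∫(u')², while ||u||_{H^1}² ≤ (1 + (L/π)²)∫(u')²; dividing yields the same α.) With (π/L)² = 9*π^2/25 and c = -17/11, the largest admissible constant is α = ((π/L)² + c)/((π/L)² + 1).
Simplifying, α = (-425 + 99*π^2)/(11*(25 + 9*π^2)).


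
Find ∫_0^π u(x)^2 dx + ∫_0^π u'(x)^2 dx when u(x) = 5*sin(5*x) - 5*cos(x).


||u||_{H^1(0,π)}^2 = 350*π

u'(x) = 5*sin(x) + 25*cos(5*x).
Expand u² and (u')² and integrate term by term on (0, π), using: for integers n ≥ 1, ∫_0^π sin²(nx) dx = ∫_0^π cos²(nx) dx = π/2; for n ≠ n', ∫_0^π sin(nx)sin(n'x) dx = ∫_0^π cos(nx)cos(n'x) dx = 0; and by product-to-sum, ∫_0^π sin(nx)cos(n'x) dx = ½∫_0^π [sin((n+n')x) + sin((n−n')x)] dx, which is 0 when n+n' is even and 2n/(n²−n'²) when n+n' is odd (it need not vanish on (0, π)).
  u² squared terms: (-5)²·∫cos(x)² dx = 25·π/2 = 25*π/2;  (5)²·∫sin(5x)² dx = 25·π/2 = 25*π/2.
  u² cross terms: 2·(-5)·(5)·∫cos(x)·sin(5x) dx = -50·(0) = 0.
  So ∫_0^π u² dx = 25*π/2 + 25*π/2 + 0 = 25*π.
  (u')² squared terms: (5)²·∫sin(x)² dx = 25·π/2 = 25*π/2;  (25)²·∫cos(5x)² dx = 625·π/2 = 625*π/2.
  (u')² cross terms: 2·(5)·(25)·∫sin(x)·cos(5x) dx = 250·(0) = 0.
  So ∫_0^π (u')² dx = 25*π/2 + 625*π/2 + 0 = 325*π.
||u||_{H^1}^2 = (25*π) + (325*π) = 350*π.


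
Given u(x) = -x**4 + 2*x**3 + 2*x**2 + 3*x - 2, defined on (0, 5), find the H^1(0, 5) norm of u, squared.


||u||_{H^1}^2 = 12887215/126

The H^1 norm (squared) on an interval (0, L) is
  ||u||_{H^1}^2 = ∫_0^L u(x)^2 dx + ∫_0^L u'(x)^2 dx.
Compute u'(x) = -4*x**3 + 6*x**2 + 4*x + 3.
Then u(x)^2 = x**8 - 4*x**7 + 2*x**5 + 20*x**4 + 4*x**3 + x**2 - 12*x + 4 and u'(x)^2 = 16*x**6 - 48*x**5 + 4*x**4 + 24*x**3 + 52*x**2 + 24*x + 9.
Integrate each monomial from 0 to 5 using ∫_0^5 c·x^n dx = c·5^(n+1)/(n+1):
  ∫_0^5 u(x)^2 dx = ∫_0^5 (x^8 - 4*x^7 + 2*x^5 + 20*x^4 + 4*x^3 + x^2 - 12*x + 4) dx. Term by term:
    ∫_0^5 x^8 dx = 1953125/9;  ∫_0^5 -4*x^7 dx = -390625/2;  ∫_0^5 2*x^5 dx = 15625/3;
    ∫_0^5 20*x^4 dx = 12500;  ∫_0^5 4*x^3 dx = 625;  ∫_0^5 x^2 dx = 125/3;
    ∫_0^5 -12*x dx = -150;  ∫_0^5 4 dx = 20.
  Sum: 1953125/9 − 390625/2 + 15625/3 + 12500 + 625 + 125/3 − 150 + 20 = 719035/18.
  ∫_0^5 u'(x)^2 dx = ∫_0^5 (16*x^6 - 48*x^5 + 4*x^4 + 24*x^3 + 52*x^2 + 24*x + 9) dx. Term by term:
    ∫_0^5 16*x^6 dx = 1250000/7;  ∫_0^5 -48*x^5 dx = -125000;  ∫_0^5 4*x^4 dx = 2500;
    ∫_0^5 24*x^3 dx = 3750;  ∫_0^5 52*x^2 dx = 6500/3;  ∫_0^5 24*x dx = 300;
    ∫_0^5 9 dx = 45.
  Sum: 1250000/7 − 125000 + 2500 + 3750 + 6500/3 + 300 + 45 = 1308995/21.
Adding: ||u||_{H^1}^2 = 719035/18 + 1308995/21 = 12887215/126.


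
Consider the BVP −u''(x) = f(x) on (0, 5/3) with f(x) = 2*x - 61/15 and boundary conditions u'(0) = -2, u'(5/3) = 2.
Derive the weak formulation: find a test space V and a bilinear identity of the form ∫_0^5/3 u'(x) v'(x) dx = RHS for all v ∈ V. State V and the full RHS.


V = H^1(0, 5/3) (v unrestricted at boundary; u is determined up to an additive constant); weak form: ∫_0^5/3 u'v' dx = ∫_0^5/3 (2*x - 61/15) v dx + 2·v(5/3) + 2·v(0) for all v ∈ V.

Multiply both sides by a test function v and integrate from 0 to 5/3:
  ∫_0^5/3 −u''(x) v(x) dx = ∫_0^5/3 f(x) v(x) dx.
Integrate the LHS by parts once:
  ∫_0^5/3 −u'' v dx = −[u'(x) v(x)]_0^5/3 + ∫_0^5/3 u'(x) v'(x) dx.
Thus ∫_0^5/3 u'(x) v'(x) dx = ∫_0^5/3 f(x) v(x) dx + [u'(x) v(x)]_0^5/3.
Choose V so that boundary terms are either known or forced to vanish.
u has inhomogeneous Neumann u'(0) = -2, u'(5/3) = 2. [u' v]_0^5/3 = (2)·v(5/3) − (-2)·v(0) = 2·v(5/3) + 2·v(0). Take V = H^1(0, 5/3); boundary term becomes part of RHS.
Weak formulation: find u (satisfying any essential BC) such that ∫_0^5/3 u'(x) v'(x) dx = ∫_0^5/3 f v dx + 2·v(5/3) + 2·v(0) for all v ∈ V (Neumann data are natural BCs: they enter the RHS as boundary terms).
Substituting f(x) = 2*x - 61/15, the right-hand side is ∫_0^5/3 (2*x - 61/15) v dx + 2·v(5/3) + 2·v(0).
Compatibility check (pure Neumann): taking v ≡ 1 ∈ V gives 0 = ∫_0^5/3 f dx + (2) − (-2), i.e. ∫_0^5/3 f dx must equal u'(0) − u'(5/3) = -4. Indeed ∫_0^5/3 (2*x - 61/15) dx = -4, so the data are compatible. The solution is then unique only up to an additive constant (fix it e.g. by requiring ∫_0^5/3 u dx = 0).


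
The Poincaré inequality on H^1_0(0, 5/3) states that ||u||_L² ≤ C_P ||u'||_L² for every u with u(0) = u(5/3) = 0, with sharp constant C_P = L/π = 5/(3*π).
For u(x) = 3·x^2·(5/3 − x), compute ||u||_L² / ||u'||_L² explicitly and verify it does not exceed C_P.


||u||_L² / ||u'||_L² = 5*sqrt(14)/42 < C_P = 5/(3*π).

u(x) = 3·x^2·(5/3 − x), so u'(x) = x*(10 - 9*x).
u(x) = 3·x^2·(5/3 − x) vanishes at x = 0 and x = 5/3, so u ∈ H^1_0(0, 5/3). Differentiate via the product rule and integrate the resulting polynomials term by term.
  ∫_0^5/3 u² dx = ∫_0^5/3 (9*x^6 - 30*x^5 + 25*x^4) dx. Term by term:
    ∫_0^5/3 9*x^6 dx = 78125/1701;  ∫_0^5/3 -30*x^5 dx = -78125/729;  ∫_0^5/3 25*x^4 dx = 15625/243.
  Sum: 78125/1701 − 78125/729 + 15625/243 = 15625/5103.
  ∫_0^5/3 (u')² dx = ∫_0^5/3 (81*x^4 - 180*x^3 + 100*x^2) dx. Term by term:
    ∫_0^5/3 81*x^4 dx = 625/3;  ∫_0^5/3 -180*x^3 dx = -3125/9;  ∫_0^5/3 100*x^2 dx = 12500/81.
  Sum: 625/3 − 3125/9 + 12500/81 = 1250/81.
∫_0^5/3 u² dx = 15625/5103, so ||u||_L² = 125*sqrt(7)/189.
∫_0^5/3 (u')² dx = 1250/81, so ||u'||_L² = 25*sqrt(2)/9.
Ratio ||u||_L² / ||u'||_L² = 5*sqrt(14)/42.
Sharp Poincaré constant on H^1_0(0, 5/3) is C_P = L/π = 5/(3*π), achieved by sin(3*π/5·x).
A polynomial bump cannot attain the sharp Poincaré constant (only the first sine eigenfunction does), so the ratio is strictly less than C_P, consistent with ||u||_L² ≤ C_P ||u'||_L².


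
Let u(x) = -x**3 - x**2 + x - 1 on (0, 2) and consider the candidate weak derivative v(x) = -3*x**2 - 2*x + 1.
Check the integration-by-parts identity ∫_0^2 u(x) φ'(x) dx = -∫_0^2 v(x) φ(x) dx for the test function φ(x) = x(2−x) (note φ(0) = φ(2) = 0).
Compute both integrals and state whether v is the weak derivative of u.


LHS = 92/15, RHS = 92/15. Yes, v = u' weakly.

u(x) = -x**3 - x**2 + x - 1, classical derivative u'(x) = -3*x**2 - 2*x + 1.
φ(x) = x(2−x), so φ'(x) = 2 - 2*x.
Note φ(0) = φ(2) = 0, so the boundary term u·φ vanishes.
LHS = ∫_0^2 u(x) φ'(x) dx = ∫_0^2 (2*x^4 - 4*x^2 + 4*x - 2) dx. Term by term:
  ∫_0^2 2*x^4 dx = 64/5;  ∫_0^2 -4*x^2 dx = -32/3;  ∫_0^2 4*x dx = 8;
  ∫_0^2 -2 dx = -4.
Sum: 64/5 − 32/3 + 8 − 4 = 92/15.
So LHS = 92/15.
∫_0^2 v(x) φ(x) dx = ∫_0^2 (3*x^4 - 4*x^3 - 5*x^2 + 2*x) dx. Term by term:
  ∫_0^2 3*x^4 dx = 96/5;  ∫_0^2 -4*x^3 dx = -16;  ∫_0^2 -5*x^2 dx = -40/3;
  ∫_0^2 2*x dx = 4.
Sum: 96/5 − 16 − 40/3 + 4 = -92/15.
So RHS = -∫_0^2 v(x) φ(x) dx = 92/15.
LHS = RHS, so the identity holds for this test φ.
Moreover u is smooth here and v(x) = u'(x) = -3*x**2 - 2*x + 1 pointwise, so the identity holds for every test function. Hence v is the weak derivative of u.


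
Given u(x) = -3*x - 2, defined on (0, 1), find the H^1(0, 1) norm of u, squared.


||u||_{H^1}^2 = 22

The H^1 norm (squared) on an interval (0, L) is
  ||u||_{H^1}^2 = ∫_0^L u(x)^2 dx + ∫_0^L u'(x)^2 dx.
Compute u'(x) = -3.
Then u(x)^2 = 9*x**2 + 12*x + 4 and u'(x)^2 = 9.
Integrate each monomial from 0 to 1 using ∫_0^1 c·x^n dx = c·1^(n+1)/(n+1):
  ∫_0^1 u(x)^2 dx = ∫_0^1 (9*x^2 + 12*x + 4) dx. Term by term:
    ∫_0^1 9*x^2 dx = 3;  ∫_0^1 12*x dx = 6;  ∫_0^1 4 dx = 4.
  Sum: 3 + 6 + 4 = 13.
  ∫_0^1 u'(x)^2 dx = ∫_0^1 (9) dx. Term by term:
    ∫_0^1 9 dx = 9.
Adding: ||u||_{H^1}^2 = 13 + 9 = 22.


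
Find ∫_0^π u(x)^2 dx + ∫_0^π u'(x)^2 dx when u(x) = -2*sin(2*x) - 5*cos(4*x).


||u||_{H^1(0,π)}^2 = 445*π/2

u'(x) = 20*sin(4*x) - 4*cos(2*x).
Expand u² and (u')² and integrate term by term on (0, π), using: for integers n ≥ 1, ∫_0^π sin²(nx) dx = ∫_0^π cos²(nx) dx = π/2; for n ≠ n', ∫_0^π sin(nx)sin(n'x) dx = ∫_0^π cos(nx)cos(n'x) dx = 0; and by product-to-sum, ∫_0^π sin(nx)cos(n'x) dx = ½∫_0^π [sin((n+n')x) + sin((n−n')x)] dx, which is 0 when n+n' is even and 2n/(n²−n'²) when n+n' is odd (it need not vanish on (0, π)).
  u² squared terms: (-5)²·∫cos(4x)² dx = 25·π/2 = 25*π/2;  (-2)²·∫sin(2x)² dx = 4·π/2 = 2*π.
  u² cross terms: 2·(-5)·(-2)·∫cos(4x)·sin(2x) dx = 20·(0) = 0.
  So ∫_0^π u² dx = 25*π/2 + 2*π + 0 = 29*π/2.
  (u')² squared terms: (-4)²·∫cos(2x)² dx = 16·π/2 = 8*π;  (20)²·∫sin(4x)² dx = 400·π/2 = 200*π.
  (u')² cross terms: 2·(-4)·(20)·∫cos(2x)·sin(4x) dx = -160·(0) = 0.
  So ∫_0^π (u')² dx = 8*π + 200*π + 0 = 208*π.
||u||_{H^1}^2 = (29*π/2) + (208*π) = 445*π/2.


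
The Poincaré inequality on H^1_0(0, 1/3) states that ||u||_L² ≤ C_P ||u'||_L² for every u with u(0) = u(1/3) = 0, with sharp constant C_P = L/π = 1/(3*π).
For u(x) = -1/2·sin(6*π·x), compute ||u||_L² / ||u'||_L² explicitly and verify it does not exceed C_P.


||u||_L² / ||u'||_L² = 1/(6*π) < C_P = 1/(3*π).

u(x) = -1/2·sin(6*π·x), so u'(x) = -3*π*cos(6*π*x).
Writing u(x) = A·sin(kπx/L) with A = -1/2 and k = 2, use ∫_0^L sin²(kπx/L) dx = L/2 and ∫_0^L cos²(kπx/L) dx = L/2.
u² = 1/4·sin²(6*π·x) and (u')² = 9*π^2·cos²(6*π·x), and each of sin², cos² integrates to L/2 = 1/6 over (0, 1/3).
∫_0^1/3 u² dx = 1/24, so ||u||_L² = sqrt(6)/12.
∫_0^1/3 (u')² dx = 3*π^2/2, so ||u'||_L² = sqrt(6)*π/2.
Ratio ||u||_L² / ||u'||_L² = 1/(6*π).
Sharp Poincaré constant on H^1_0(0, 1/3) is C_P = L/π = 1/(3*π), achieved by sin(3*π·x).
This is the k = 2 harmonic; the ratio L/(kπ) is strictly less than C_P = L/π, consistent with the sharp inequality ||u||_L² ≤ C_P ||u'||_L².


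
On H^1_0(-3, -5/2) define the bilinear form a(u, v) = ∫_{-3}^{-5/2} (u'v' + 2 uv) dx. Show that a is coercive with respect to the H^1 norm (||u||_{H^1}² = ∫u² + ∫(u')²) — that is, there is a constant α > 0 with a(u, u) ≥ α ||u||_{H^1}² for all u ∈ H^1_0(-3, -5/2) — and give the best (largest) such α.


α = 1

Coercivity of a(·,·) on H^1_0(-3, -5/2) means a(u, u) ≥ α ||u||_{H^1}² for every u ∈ H^1_0.
The interval has length L = 1/2, and Poincaré/coercivity depend only on L. Here a(u, u) = ∫(u')² + (2)·∫u².
Here c = 2 ≥ 1, so a(u,u) = ∫(u')² + c∫u² ≥ ∫(u')² + ∫u² = ||u||_{H^1}², i.e. α = 1 works. No larger α is possible: a(u,u) ≥ α||u||_{H^1}² means (1−α)∫(u')² ≥ (α−c)∫u², and for the modes u_n = sin(nπ(x−x₀)/L) (x₀ the left endpoint) one has ∫u_n²/∫(u_n')² = (L/(nπ))² → 0, so a(u_n,u_n)/||u_n||_{H^1}² → 1. Hence the optimal constant is α = 1.
Therefore α = 1.


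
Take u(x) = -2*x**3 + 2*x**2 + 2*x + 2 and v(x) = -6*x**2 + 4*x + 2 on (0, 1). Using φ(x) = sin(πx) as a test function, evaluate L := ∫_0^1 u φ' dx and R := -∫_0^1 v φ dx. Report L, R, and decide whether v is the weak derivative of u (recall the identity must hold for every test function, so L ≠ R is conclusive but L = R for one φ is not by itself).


LHS = -24/π^3 - 2/π, RHS = -24/π^3 - 2/π. Yes, v = u' weakly.

u(x) = -2*x**3 + 2*x**2 + 2*x + 2, classical derivative u'(x) = -6*x**2 + 4*x + 2.
φ(x) = sin(πx), so φ'(x) = π*cos(π*x).
Note φ(0) = φ(1) = 0, so the boundary term u·φ vanishes.
LHS = ∫_0^1 u(x) φ'(x) dx = ∫_0^1 (-2*π*x^3*cos(π*x) + 2*π*x^2*cos(π*x) + 2*π*x*cos(π*x) + 2*π*cos(π*x)) dx. Term by term:
  ∫_0^1 2*π*cos(π*x) dx = 0;  ∫_0^1 -2*π*x^3*cos(π*x) dx = -24/π^3 + 6/π;  ∫_0^1 2*π*x*cos(π*x) dx = -4/π;
  ∫_0^1 2*π*x^2*cos(π*x) dx = -4/π.
Sum: 0 + -24/π^3 + 6/π − 4/π − 4/π = -24/π^3 - 2/π.
So LHS = -24/π^3 - 2/π.
∫_0^1 v(x) φ(x) dx = ∫_0^1 (-6*x^2*sin(π*x) + 4*x*sin(π*x) + 2*sin(π*x)) dx. Term by term:
  ∫_0^1 2*sin(π*x) dx = 4/π;  ∫_0^1 -6*x^2*sin(π*x) dx = -6/π + 24/π^3;  ∫_0^1 4*x*sin(π*x) dx = 4/π.
Sum: 4/π + -6/π + 24/π^3 + 4/π = 2/π + 24/π^3.
So RHS = -∫_0^1 v(x) φ(x) dx = -24/π^3 - 2/π.
LHS = RHS, so the identity holds for this test φ.
Moreover u is smooth here and v(x) = u'(x) = -6*x**2 + 4*x + 2 pointwise, so the identity holds for every test function. Hence v is the weak derivative of u.


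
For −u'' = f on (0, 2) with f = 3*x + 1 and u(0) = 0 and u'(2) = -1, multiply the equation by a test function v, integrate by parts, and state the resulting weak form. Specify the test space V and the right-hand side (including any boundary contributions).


V = {v ∈ H^1(0, 2) : v(0) = 0} (test functions vanish at x = 0 where u is specified); weak form: ∫_0^2 u'v' dx = ∫_0^2 (3*x + 1) v dx − v(2) for all v ∈ V.

Multiply both sides by a test function v and integrate from 0 to 2:
  ∫_0^2 −u''(x) v(x) dx = ∫_0^2 f(x) v(x) dx.
Integrate the LHS by parts once:
  ∫_0^2 −u'' v dx = −[u'(x) v(x)]_0^2 + ∫_0^2 u'(x) v'(x) dx.
Thus ∫_0^2 u'(x) v'(x) dx = ∫_0^2 f(x) v(x) dx + [u'(x) v(x)]_0^2.
Choose V so that boundary terms are either known or forced to vanish.
Mixed BC: u(0) = 0 (Dirichlet) and u'(2) = -1 (Neumann). Define V = {v ∈ H^1(0, 2) : v(0) = 0}. Then [u' v]_0^2 = u'(2)·v(2) − u'(0)·0 = − v(2).
Weak formulation: find u (satisfying any essential BC) such that ∫_0^2 u'(x) v'(x) dx = ∫_0^2 f v dx − v(2) for all v ∈ V (Dirichlet at 0 absorbed into V; Neumann datum at x = 2 contributes the boundary term).
Substituting f(x) = 3*x + 1, the right-hand side is ∫_0^2 (3*x + 1) v dx − v(2).


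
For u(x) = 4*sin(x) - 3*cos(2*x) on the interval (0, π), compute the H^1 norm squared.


||u||_{H^1(0,π)}^2 = 80 + 77*π/2

u'(x) = 6*sin(2*x) + 4*cos(x).
Expand u² and (u')² and integrate term by term on (0, π), using: for integers n ≥ 1, ∫_0^π sin²(nx) dx = ∫_0^π cos²(nx) dx = π/2; for n ≠ n', ∫_0^π sin(nx)sin(n'x) dx = ∫_0^π cos(nx)cos(n'x) dx = 0; and by product-to-sum, ∫_0^π sin(nx)cos(n'x) dx = ½∫_0^π [sin((n+n')x) + sin((n−n')x)] dx, which is 0 when n+n' is even and 2n/(n²−n'²) when n+n' is odd (it need not vanish on (0, π)).
  u² squared terms: (-3)²·∫cos(2x)² dx = 9·π/2 = 9*π/2;  (4)²·∫sin(x)² dx = 16·π/2 = 8*π.
  u² cross terms: 2·(-3)·(4)·∫cos(2x)·sin(x) dx = -24·(-2/3) = 16.
  So ∫_0^π u² dx = 9*π/2 + 8*π + 16 = 16 + 25*π/2.
  (u')² squared terms: (4)²·∫cos(x)² dx = 16·π/2 = 8*π;  (6)²·∫sin(2x)² dx = 36·π/2 = 18*π.
  (u')² cross terms: 2·(4)·(6)·∫cos(x)·sin(2x) dx = 48·(4/3) = 64.
  So ∫_0^π (u')² dx = 8*π + 18*π + 64 = 64 + 26*π.
||u||_{H^1}^2 = (16 + 25*π/2) + (64 + 26*π) = 80 + 77*π/2.


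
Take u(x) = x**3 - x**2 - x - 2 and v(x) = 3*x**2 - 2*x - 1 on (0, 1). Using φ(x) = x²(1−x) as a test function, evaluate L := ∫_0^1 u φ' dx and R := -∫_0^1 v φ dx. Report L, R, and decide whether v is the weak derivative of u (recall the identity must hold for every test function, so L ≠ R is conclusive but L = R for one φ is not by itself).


LHS = 1/12, RHS = 1/12. Yes, v = u' weakly.

u(x) = x**3 - x**2 - x - 2, classical derivative u'(x) = 3*x**2 - 2*x - 1.
φ(x) = x²(1−x), so φ'(x) = x*(2 - 3*x).
Note φ(0) = φ(1) = 0, so the boundary term u·φ vanishes.
LHS = ∫_0^1 u(x) φ'(x) dx = ∫_0^1 (-3*x^5 + 5*x^4 + x^3 + 4*x^2 - 4*x) dx. Term by term:
  ∫_0^1 -3*x^5 dx = -1/2;  ∫_0^1 5*x^4 dx = 1;  ∫_0^1 x^3 dx = 1/4;
  ∫_0^1 4*x^2 dx = 4/3;  ∫_0^1 -4*x dx = -2.
Sum: -1/2 + 1 + 1/4 + 4/3 − 2 = 1/12.
So LHS = 1/12.
∫_0^1 v(x) φ(x) dx = ∫_0^1 (-3*x^5 + 5*x^4 - x^3 - x^2) dx. Term by term:
  ∫_0^1 -3*x^5 dx = -1/2;  ∫_0^1 5*x^4 dx = 1;  ∫_0^1 -x^3 dx = -1/4;
  ∫_0^1 -x^2 dx = -1/3.
Sum: -1/2 + 1 − 1/4 − 1/3 = -1/12.
So RHS = -∫_0^1 v(x) φ(x) dx = 1/12.
LHS = RHS, so the identity holds for this test φ.
Moreover u is smooth here and v(x) = u'(x) = 3*x**2 - 2*x - 1 pointwise, so the identity holds for every test function. Hence v is the weak derivative of u.


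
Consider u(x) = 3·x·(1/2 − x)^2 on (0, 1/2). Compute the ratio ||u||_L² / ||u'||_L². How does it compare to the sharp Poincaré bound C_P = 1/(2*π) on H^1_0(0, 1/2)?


||u||_L² / ||u'||_L² = sqrt(14)/28 < C_P = 1/(2*π).

u(x) = 3·x·(1/2 − x)^2, so u'(x) = 9*x^2 - 6*x + 3/4.
u(x) = 3·x·(1/2 − x)^2 vanishes at x = 0 and x = 1/2, so u ∈ H^1_0(0, 1/2). Differentiate via the product rule and integrate the resulting polynomials term by term.
  ∫_0^1/2 u² dx = ∫_0^1/2 (9*x^6 - 18*x^5 + 27*x^4/2 - 9*x^3/2 + 9*x^2/16) dx. Term by term:
    ∫_0^1/2 9*x^6 dx = 9/896;  ∫_0^1/2 -18*x^5 dx = -3/64;  ∫_0^1/2 27*x^4/2 dx = 27/320;
    ∫_0^1/2 -9*x^3/2 dx = -9/128;  ∫_0^1/2 9*x^2/16 dx = 3/128.
  Sum: 9/896 − 3/64 + 27/320 − 9/128 + 3/128 = 3/4480.
  ∫_0^1/2 (u')² dx = ∫_0^1/2 (81*x^4 - 108*x^3 + 99*x^2/2 - 9*x + 9/16) dx. Term by term:
    ∫_0^1/2 81*x^4 dx = 81/160;  ∫_0^1/2 -108*x^3 dx = -27/16;  ∫_0^1/2 99*x^2/2 dx = 33/16;
    ∫_0^1/2 -9*x dx = -9/8;  ∫_0^1/2 9/16 dx = 9/32.
  Sum: 81/160 − 27/16 + 33/16 − 9/8 + 9/32 = 3/80.
∫_0^1/2 u² dx = 3/4480, so ||u||_L² = sqrt(210)/560.
∫_0^1/2 (u')² dx = 3/80, so ||u'||_L² = sqrt(15)/20.
Ratio ||u||_L² / ||u'||_L² = sqrt(14)/28.
Sharp Poincaré constant on H^1_0(0, 1/2) is C_P = L/π = 1/(2*π), achieved by sin(2*π·x).
A polynomial bump cannot attain the sharp Poincaré constant (only the first sine eigenfunction does), so the ratio is strictly less than C_P, consistent with ||u||_L² ≤ C_P ||u'||_L².


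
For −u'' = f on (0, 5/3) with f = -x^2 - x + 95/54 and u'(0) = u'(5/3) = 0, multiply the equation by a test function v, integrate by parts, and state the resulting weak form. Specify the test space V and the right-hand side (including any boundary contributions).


V = H^1(0, 5/3) (no boundary constraint on v; u is determined up to an additive constant); weak form: ∫_0^5/3 u'v' dx = ∫_0^5/3 (-x^2 - x + 95/54) v dx for all v ∈ V.

Multiply both sides by a test function v and integrate from 0 to 5/3:
  ∫_0^5/3 −u''(x) v(x) dx = ∫_0^5/3 f(x) v(x) dx.
Integrate the LHS by parts once:
  ∫_0^5/3 −u'' v dx = −[u'(x) v(x)]_0^5/3 + ∫_0^5/3 u'(x) v'(x) dx.
Thus ∫_0^5/3 u'(x) v'(x) dx = ∫_0^5/3 f(x) v(x) dx + [u'(x) v(x)]_0^5/3.
Choose V so that boundary terms are either known or forced to vanish.
u has homogeneous Neumann: u'(0) = u'(5/3) = 0. So [u' v]_0^5/3 = 0·v(5/3) − 0·v(0) = 0 for any v; take V = H^1(0, 5/3).
Weak formulation: find u (satisfying any essential BC) such that ∫_0^5/3 u'(x) v'(x) dx = ∫_0^5/3 f v dx for all v ∈ V (homogeneous Neumann, so boundary terms vanish).
Substituting f(x) = -x^2 - x + 95/54, the right-hand side is ∫_0^5/3 (-x^2 - x + 95/54) v dx.
Compatibility check (pure Neumann): taking v ≡ 1 ∈ V gives 0 = ∫_0^5/3 f dx + (0) − (0), i.e. ∫_0^5/3 f dx must equal u'(0) − u'(5/3) = 0. Indeed ∫_0^5/3 (-x^2 - x + 95/54) dx = 0, so the data are compatible. The solution is then unique only up to an additive constant (fix it e.g. by requiring ∫_0^5/3 u dx = 0).


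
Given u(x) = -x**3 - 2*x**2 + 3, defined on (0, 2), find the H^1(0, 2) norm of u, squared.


||u||_{H^1}^2 = 25706/105

The H^1 norm (squared) on an interval (0, L) is
  ||u||_{H^1}^2 = ∫_0^L u(x)^2 dx + ∫_0^L u'(x)^2 dx.
Compute u'(x) = -3*x**2 - 4*x.
Then u(x)^2 = x**6 + 4*x**5 + 4*x**4 - 6*x**3 - 12*x**2 + 9 and u'(x)^2 = 9*x**4 + 24*x**3 + 16*x**2.
Integrate each monomial from 0 to 2 using ∫_0^2 c·x^n dx = c·2^(n+1)/(n+1):
  ∫_0^2 u(x)^2 dx = ∫_0^2 (x^6 + 4*x^5 + 4*x^4 - 6*x^3 - 12*x^2 + 9) dx. Term by term:
    ∫_0^2 x^6 dx = 128/7;  ∫_0^2 4*x^5 dx = 128/3;  ∫_0^2 4*x^4 dx = 128/5;
    ∫_0^2 -6*x^3 dx = -24;  ∫_0^2 -12*x^2 dx = -32;  ∫_0^2 9 dx = 18.
  Sum: 128/7 + 128/3 + 128/5 − 24 − 32 + 18 = 5098/105.
  ∫_0^2 u'(x)^2 dx = ∫_0^2 (9*x^4 + 24*x^3 + 16*x^2) dx. Term by term:
    ∫_0^2 9*x^4 dx = 288/5;  ∫_0^2 24*x^3 dx = 96;  ∫_0^2 16*x^2 dx = 128/3.
  Sum: 288/5 + 96 + 128/3 = 2944/15.
Adding: ||u||_{H^1}^2 = 5098/105 + 2944/15 = 25706/105.


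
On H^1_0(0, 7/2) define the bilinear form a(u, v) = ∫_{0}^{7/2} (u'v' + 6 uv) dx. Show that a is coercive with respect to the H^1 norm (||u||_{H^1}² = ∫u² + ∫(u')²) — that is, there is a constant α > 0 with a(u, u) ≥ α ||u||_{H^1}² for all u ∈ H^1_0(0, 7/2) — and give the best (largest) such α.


α = 1

Coercivity of a(·,·) on H^1_0(0, 7/2) means a(u, u) ≥ α ||u||_{H^1}² for every u ∈ H^1_0.
The interval has length L = 7/2, and Poincaré/coercivity depend only on L. Here a(u, u) = ∫(u')² + (6)·∫u².
Here c = 6 ≥ 1, so a(u,u) = ∫(u')² + c∫u² ≥ ∫(u')² + ∫u² = ||u||_{H^1}², i.e. α = 1 works. No larger α is possible: a(u,u) ≥ α||u||_{H^1}² means (1−α)∫(u')² ≥ (α−c)∫u², and for the modes u_n = sin(nπ(x−x₀)/L) (x₀ the left endpoint) one has ∫u_n²/∫(u_n')² = (L/(nπ))² → 0, so a(u_n,u_n)/||u_n||_{H^1}² → 1. Hence the optimal constant is α = 1.
Therefore α = 1.


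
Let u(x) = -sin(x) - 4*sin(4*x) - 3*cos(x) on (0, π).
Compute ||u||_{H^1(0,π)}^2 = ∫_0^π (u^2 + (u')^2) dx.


||u||_{H^1(0,π)}^2 = 128/5 + 146*π

u'(x) = 3*sin(x) - cos(x) - 16*cos(4*x).
Expand u² and (u')² and integrate term by term on (0, π), using: for integers n ≥ 1, ∫_0^π sin²(nx) dx = ∫_0^π cos²(nx) dx = π/2; for n ≠ n', ∫_0^π sin(nx)sin(n'x) dx = ∫_0^π cos(nx)cos(n'x) dx = 0; and by product-to-sum, ∫_0^π sin(nx)cos(n'x) dx = ½∫_0^π [sin((n+n')x) + sin((n−n')x)] dx, which is 0 when n+n' is even and 2n/(n²−n'²) when n+n' is odd (it need not vanish on (0, π)).
  u² squared terms: (-1)²·∫sin(x)² dx = 1·π/2 = π/2;  (-4)²·∫sin(4x)² dx = 16·π/2 = 8*π;  (-3)²·∫cos(x)² dx = 9·π/2 = 9*π/2.
  u² cross terms: 2·(-1)·(-4)·∫sin(x)·sin(4x) dx = 8·(0) = 0;  2·(-1)·(-3)·∫sin(x)·cos(x) dx = 6·(0) = 0;  2·(-4)·(-3)·∫sin(4x)·cos(x) dx = 24·(8/15) = 64/5.
  So ∫_0^π u² dx = π/2 + 8*π + 9*π/2 + 0 + 0 + 64/5 = 64/5 + 13*π.
  (u')² squared terms: (-1)²·∫cos(x)² dx = 1·π/2 = π/2;  (-16)²·∫cos(4x)² dx = 256·π/2 = 128*π;  (3)²·∫sin(x)² dx = 9·π/2 = 9*π/2.
  (u')² cross terms: 2·(-1)·(-16)·∫cos(x)·cos(4x) dx = 32·(0) = 0;  2·(-1)·(3)·∫cos(x)·sin(x) dx = -6·(0) = 0;  2·(-16)·(3)·∫cos(4x)·sin(x) dx = -96·(-2/15) = 64/5.
  So ∫_0^π (u')² dx = π/2 + 128*π + 9*π/2 + 0 + 0 + 64/5 = 64/5 + 133*π.
||u||_{H^1}^2 = (64/5 + 13*π) + (64/5 + 133*π) = 128/5 + 146*π.


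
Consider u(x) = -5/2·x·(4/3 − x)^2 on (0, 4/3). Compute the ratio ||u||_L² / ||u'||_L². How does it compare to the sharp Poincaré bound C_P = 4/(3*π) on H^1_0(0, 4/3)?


||u||_L² / ||u'||_L² = 2*sqrt(14)/21 < C_P = 4/(3*π).

u(x) = -5/2·x·(4/3 − x)^2, so u'(x) = -15*x^2/2 + 40*x/3 - 40/9.
u(x) = -5/2·x·(4/3 − x)^2 vanishes at x = 0 and x = 4/3, so u ∈ H^1_0(0, 4/3). Differentiate via the product rule and integrate the resulting polynomials term by term.
  ∫_0^4/3 u² dx = ∫_0^4/3 (25*x^6/4 - 100*x^5/3 + 200*x^4/3 - 1600*x^3/27 + 1600*x^2/81) dx. Term by term:
    ∫_0^4/3 25*x^6/4 dx = 102400/15309;  ∫_0^4/3 -100*x^5/3 dx = -204800/6561;  ∫_0^4/3 200*x^4/3 dx = 40960/729;
    ∫_0^4/3 -1600*x^3/27 dx = -102400/2187;  ∫_0^4/3 1600*x^2/81 dx = 102400/6561.
  Sum: 102400/15309 − 204800/6561 + 40960/729 − 102400/2187 + 102400/6561 = 20480/45927.
  ∫_0^4/3 (u')² dx = ∫_0^4/3 (225*x^4/4 - 200*x^3 + 2200*x^2/9 - 3200*x/27 + 1600/81) dx. Term by term:
    ∫_0^4/3 225*x^4/4 dx = 1280/27;  ∫_0^4/3 -200*x^3 dx = -12800/81;  ∫_0^4/3 2200*x^2/9 dx = 140800/729;
    ∫_0^4/3 -3200*x/27 dx = -25600/243;  ∫_0^4/3 1600/81 dx = 6400/243.
  Sum: 1280/27 − 12800/81 + 140800/729 − 25600/243 + 6400/243 = 2560/729.
∫_0^4/3 u² dx = 20480/45927, so ||u||_L² = 64*sqrt(35)/567.
∫_0^4/3 (u')² dx = 2560/729, so ||u'||_L² = 16*sqrt(10)/27.
Ratio ||u||_L² / ||u'||_L² = 2*sqrt(14)/21.
Sharp Poincaré constant on H^1_0(0, 4/3) is C_P = L/π = 4/(3*π), achieved by sin(3*π/4·x).
A polynomial bump cannot attain the sharp Poincaré constant (only the first sine eigenfunction does), so the ratio is strictly less than C_P, consistent with ||u||_L² ≤ C_P ||u'||_L².


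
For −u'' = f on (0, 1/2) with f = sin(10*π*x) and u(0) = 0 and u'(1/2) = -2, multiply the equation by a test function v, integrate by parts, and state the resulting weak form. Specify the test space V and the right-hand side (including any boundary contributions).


V = {v ∈ H^1(0, 1/2) : v(0) = 0} (test functions vanish at x = 0 where u is specified); weak form: ∫_0^1/2 u'v' dx = ∫_0^1/2 (sin(10*π*x)) v dx − 2·v(1/2) for all v ∈ V.

Multiply both sides by a test function v and integrate from 0 to 1/2:
  ∫_0^1/2 −u''(x) v(x) dx = ∫_0^1/2 f(x) v(x) dx.
Integrate the LHS by parts once:
  ∫_0^1/2 −u'' v dx = −[u'(x) v(x)]_0^1/2 + ∫_0^1/2 u'(x) v'(x) dx.
Thus ∫_0^1/2 u'(x) v'(x) dx = ∫_0^1/2 f(x) v(x) dx + [u'(x) v(x)]_0^1/2.
Choose V so that boundary terms are either known or forced to vanish.
Mixed BC: u(0) = 0 (Dirichlet) and u'(1/2) = -2 (Neumann). Define V = {v ∈ H^1(0, 1/2) : v(0) = 0}. Then [u' v]_0^1/2 = u'(1/2)·v(1/2) − u'(0)·0 = − 2·v(1/2).
Weak formulation: find u (satisfying any essential BC) such that ∫_0^1/2 u'(x) v'(x) dx = ∫_0^1/2 f v dx − 2·v(1/2) for all v ∈ V (Dirichlet at 0 absorbed into V; Neumann datum at x = 1/2 contributes the boundary term).
Substituting f(x) = sin(10*π*x), the right-hand side is ∫_0^1/2 (sin(10*π*x)) v dx − 2·v(1/2).


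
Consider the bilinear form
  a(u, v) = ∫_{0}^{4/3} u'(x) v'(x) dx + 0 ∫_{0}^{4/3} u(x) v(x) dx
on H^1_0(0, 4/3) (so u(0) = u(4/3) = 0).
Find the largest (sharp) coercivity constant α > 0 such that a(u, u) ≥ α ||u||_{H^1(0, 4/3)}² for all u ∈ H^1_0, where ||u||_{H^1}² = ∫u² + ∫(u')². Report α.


α = 9*π^2/(16 + 9*π^2)

Coercivity of a(·,·) on H^1_0(0, 4/3) means a(u, u) ≥ α ||u||_{H^1}² for every u ∈ H^1_0.
The interval has length L = 4/3, and Poincaré/coercivity depend only on L. Here a(u, u) = ∫(u')² + (0)·∫u².
Here c = 0, so a(u,u) = ∫(u')² alone. The condition a(u,u) ≥ α||u||_{H^1}² reads (1−α)∫(u')² ≥ (α−c)∫u². Any admissible α is ≤ 1 (rapidly oscillating u have ∫u²/∫(u')² → 0), and α = 1 would force 0 ≥ (1−c)∫u², impossible since c < 1; so 1−α > 0. By the sharp Poincaré inequality on H^1_0 of an interval of length L, ∫(u')² ≥ (π/L)²∫u² with equality for the first sine mode sin(π(x−x₀)/L) (x₀ the left endpoint), so the inequality holds for all u iff (1−α)(π/L)² ≥ α − c, i.e. α ≤ ((π/L)² + c)/((π/L)² + 1) = (1 + c(L/π)²)/(1 + (L/π)²). (Direct route, valid since c ≤ 0: Poincaré gives c∫u² ≥ c(L/π)²∫(u')², so a(u,u) ≥ (1 + c(L/π)²)∫(u')², while ||u||_{H^1}² ≤ (1 + (L/π)²)∫(u')²; dividing yields the same α.) With (π/L)² = 9*π^2/16 and c = 0, the largest admissible constant is α = ((π/L)² + c)/((π/L)² + 1).
Simplifying, α = 9*π^2/(16 + 9*π^2).


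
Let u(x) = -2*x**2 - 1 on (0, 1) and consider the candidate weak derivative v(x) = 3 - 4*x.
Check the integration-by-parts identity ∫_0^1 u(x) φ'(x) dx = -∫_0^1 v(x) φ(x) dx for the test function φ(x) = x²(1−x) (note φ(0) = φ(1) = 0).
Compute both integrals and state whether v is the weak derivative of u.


LHS = 1/5, RHS = -1/20. No, v is not the weak derivative of u.

u(x) = -2*x**2 - 1, classical derivative u'(x) = -4*x.
φ(x) = x²(1−x), so φ'(x) = x*(2 - 3*x).
Note φ(0) = φ(1) = 0, so the boundary term u·φ vanishes.
LHS = ∫_0^1 u(x) φ'(x) dx = ∫_0^1 (6*x^4 - 4*x^3 + 3*x^2 - 2*x) dx. Term by term:
  ∫_0^1 6*x^4 dx = 6/5;  ∫_0^1 -4*x^3 dx = -1;  ∫_0^1 3*x^2 dx = 1;
  ∫_0^1 -2*x dx = -1.
Sum: 6/5 − 1 + 1 − 1 = 1/5.
So LHS = 1/5.
∫_0^1 v(x) φ(x) dx = ∫_0^1 (4*x^4 - 7*x^3 + 3*x^2) dx. Term by term:
  ∫_0^1 4*x^4 dx = 4/5;  ∫_0^1 -7*x^3 dx = -7/4;  ∫_0^1 3*x^2 dx = 1.
Sum: 4/5 − 7/4 + 1 = 1/20.
So RHS = -∫_0^1 v(x) φ(x) dx = -1/20.
LHS − RHS = 1/4 ≠ 0, so the identity fails.
(For a valid weak derivative the identity must hold for EVERY test function, in particular this one. The failure shows v is NOT the weak derivative of u.)
Correct weak derivative would be u'(x) = -4*x.


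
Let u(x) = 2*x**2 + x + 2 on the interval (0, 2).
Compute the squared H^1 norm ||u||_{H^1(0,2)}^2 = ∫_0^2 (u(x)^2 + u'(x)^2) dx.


||u||_{H^1}^2 = 2134/15

The H^1 norm (squared) on an interval (0, L) is
  ||u||_{H^1}^2 = ∫_0^L u(x)^2 dx + ∫_0^L u'(x)^2 dx.
Compute u'(x) = 4*x + 1.
Then u(x)^2 = 4*x**4 + 4*x**3 + 9*x**2 + 4*x + 4 and u'(x)^2 = 16*x**2 + 8*x + 1.
Integrate each monomial from 0 to 2 using ∫_0^2 c·x^n dx = c·2^(n+1)/(n+1):
  ∫_0^2 u(x)^2 dx = ∫_0^2 (4*x^4 + 4*x^3 + 9*x^2 + 4*x + 4) dx. Term by term:
    ∫_0^2 4*x^4 dx = 128/5;  ∫_0^2 4*x^3 dx = 16;  ∫_0^2 9*x^2 dx = 24;
    ∫_0^2 4*x dx = 8;  ∫_0^2 4 dx = 8.
  Sum: 128/5 + 16 + 24 + 8 + 8 = 408/5.
  ∫_0^2 u'(x)^2 dx = ∫_0^2 (16*x^2 + 8*x + 1) dx. Term by term:
    ∫_0^2 16*x^2 dx = 128/3;  ∫_0^2 8*x dx = 16;  ∫_0^2 1 dx = 2.
  Sum: 128/3 + 16 + 2 = 182/3.
Adding: ||u||_{H^1}^2 = 408/5 + 182/3 = 2134/15.
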